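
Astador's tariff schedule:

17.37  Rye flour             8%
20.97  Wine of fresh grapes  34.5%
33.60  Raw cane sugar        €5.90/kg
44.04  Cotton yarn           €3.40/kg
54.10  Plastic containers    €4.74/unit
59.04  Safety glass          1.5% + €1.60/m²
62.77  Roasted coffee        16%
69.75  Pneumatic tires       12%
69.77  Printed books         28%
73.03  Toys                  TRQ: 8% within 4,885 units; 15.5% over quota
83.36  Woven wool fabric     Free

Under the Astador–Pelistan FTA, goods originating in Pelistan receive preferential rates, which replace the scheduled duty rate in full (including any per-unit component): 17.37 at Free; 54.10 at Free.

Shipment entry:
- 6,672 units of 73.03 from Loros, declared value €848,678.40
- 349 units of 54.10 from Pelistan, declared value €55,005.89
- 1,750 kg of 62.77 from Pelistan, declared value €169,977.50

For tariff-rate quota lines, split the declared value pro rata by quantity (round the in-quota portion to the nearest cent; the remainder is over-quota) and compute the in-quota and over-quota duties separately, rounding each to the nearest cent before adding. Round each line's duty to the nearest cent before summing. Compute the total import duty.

Line 1 (73.03, Loros, 6,672 units, €848,678.40):
Code 73.03 is under a tariff-rate quota (threshold 4,885 units). In-quota: 4,885 units at 8%; over-quota: 1,787 units at 15.5%.
Pro-rata value split: in-quota = €848,678.40 × 4,885/6,672 = €621,372.00; over-quota = €848,678.40 − €621,372.00 = €227,306.40.
In-quota duty = €621,372.00 × 8% = €49,709.76. Over-quota duty = €227,306.40 × 15.5% = €35,232.49.
Line duty = €49,709.76 + €35,232.49 = €84,942.25.
Line 2 (54.10, Pelistan, 349 units, €55,005.89):
Base rate for 54.10 is €4.74/unit.
Origin Pelistan qualifies under the Astador–Pelistan agreement and 54.10 is covered: preferential rate Free applies instead.
Duty = €55,005.89 × 0% = €0.00.
Line 3 (62.77, Pelistan, 1,750 kg, €169,977.50):
Base rate for 62.77 is 16%.
Origin Pelistan is the FTA partner but 62.77 is not on the preference list; base rate stands.
Duty = €169,977.50 × 16% = €27,196.40.
Total = €84,942.25 + €0.00 + €27,196.40 = €112,138.65.

€112,138.65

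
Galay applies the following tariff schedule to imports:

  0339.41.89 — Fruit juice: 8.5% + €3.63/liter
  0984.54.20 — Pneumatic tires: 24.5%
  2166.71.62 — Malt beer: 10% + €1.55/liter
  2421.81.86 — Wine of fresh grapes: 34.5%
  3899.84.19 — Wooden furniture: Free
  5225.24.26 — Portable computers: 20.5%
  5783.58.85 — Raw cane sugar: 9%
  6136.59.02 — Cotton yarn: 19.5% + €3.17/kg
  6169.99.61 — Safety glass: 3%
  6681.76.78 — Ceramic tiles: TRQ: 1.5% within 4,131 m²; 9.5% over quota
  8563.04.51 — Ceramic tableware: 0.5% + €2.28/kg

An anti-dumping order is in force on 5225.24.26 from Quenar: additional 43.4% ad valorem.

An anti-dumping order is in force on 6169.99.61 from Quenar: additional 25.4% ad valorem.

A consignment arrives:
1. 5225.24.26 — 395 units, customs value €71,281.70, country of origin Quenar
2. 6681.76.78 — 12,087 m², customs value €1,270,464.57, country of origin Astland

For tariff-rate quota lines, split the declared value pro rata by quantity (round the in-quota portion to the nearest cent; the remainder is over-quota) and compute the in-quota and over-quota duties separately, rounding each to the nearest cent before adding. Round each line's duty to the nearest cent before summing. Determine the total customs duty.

€131,506.39

Line 1 (5225.24.26, Quenar, 395 units, €71,281.70):
Base rate for 5225.24.26 is 20.5%.
Additional duty on 5225.24.26 from Quenar: +43.4%. Applied ad valorem rate: 20.5% + 43.4% = 63.9%.
Duty = €71,281.70 × 63.9% = €45,549.01.
Line 2 (6681.76.78, Astland, 12,087 m², €1,270,464.57):
Code 6681.76.78 is under a tariff-rate quota (threshold 4,131 m²). In-quota: 4,131 m² at 1.5%; over-quota: 7,956 m² at 9.5%.
Pro-rata value split: in-quota = €1,270,464.57 × 4,131/12,087 = €434,209.41; over-quota = €1,270,464.57 − €434,209.41 = €836,255.16.
In-quota duty = €434,209.41 × 1.5% = €6,513.14. Over-quota duty = €836,255.16 × 9.5% = €79,444.24.
Line duty = €6,513.14 + €79,444.24 = €85,957.38.
Total = €45,549.01 + €85,957.38 = €131,506.39.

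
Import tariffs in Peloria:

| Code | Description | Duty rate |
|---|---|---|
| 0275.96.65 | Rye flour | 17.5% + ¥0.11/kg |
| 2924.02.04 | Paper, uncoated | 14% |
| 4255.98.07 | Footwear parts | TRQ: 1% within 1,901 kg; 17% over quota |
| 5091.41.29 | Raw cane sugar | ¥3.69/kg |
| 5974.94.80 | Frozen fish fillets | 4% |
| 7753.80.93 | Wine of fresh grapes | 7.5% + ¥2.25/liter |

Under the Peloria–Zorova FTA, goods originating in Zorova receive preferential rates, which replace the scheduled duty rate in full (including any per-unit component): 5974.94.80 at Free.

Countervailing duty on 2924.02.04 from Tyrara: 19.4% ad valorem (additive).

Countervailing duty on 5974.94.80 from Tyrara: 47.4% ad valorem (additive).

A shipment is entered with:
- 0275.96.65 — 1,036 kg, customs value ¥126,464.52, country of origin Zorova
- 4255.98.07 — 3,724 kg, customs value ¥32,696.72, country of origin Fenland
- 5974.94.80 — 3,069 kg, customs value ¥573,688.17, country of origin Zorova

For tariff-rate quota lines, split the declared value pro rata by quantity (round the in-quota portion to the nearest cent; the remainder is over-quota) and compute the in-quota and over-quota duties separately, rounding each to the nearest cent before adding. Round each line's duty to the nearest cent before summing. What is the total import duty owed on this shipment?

¥25,133.17

Line 1 (0275.96.65, Zorova, 1,036 kg, ¥126,464.52):
Base rate for 0275.96.65 is 17.5% + ¥0.11/kg.
Origin Zorova is the FTA partner but 0275.96.65 is not on the preference list; base rate stands.
Duty = ¥126,464.52 × 17.5% + 1,036 × ¥0.11 = ¥22,245.25.
Line 2 (4255.98.07, Fenland, 3,724 kg, ¥32,696.72):
Code 4255.98.07 is under a tariff-rate quota (threshold 1,901 kg). In-quota: 1,901 kg at 1%; over-quota: 1,823 kg at 17%.
Pro-rata value split: in-quota = ¥32,696.72 × 1,901/3,724 = ¥16,690.78; over-quota = ¥32,696.72 − ¥16,690.78 = ¥16,005.94.
In-quota duty = ¥16,690.78 × 1% = ¥166.91. Over-quota duty = ¥16,005.94 × 17% = ¥2,721.01.
Line duty = ¥166.91 + ¥2,721.01 = ¥2,887.92.
Line 3 (5974.94.80, Zorova, 3,069 kg, ¥573,688.17):
Base rate for 5974.94.80 is 4%.
Origin Zorova qualifies under the Peloria–Zorova agreement and 5974.94.80 is covered: preferential rate Free applies instead.
The additional-duty order on 5974.94.80 targets Tyrara, not Zorova; it does not apply.
Duty = ¥573,688.17 × 0% = ¥0.00.
Total = ¥22,245.25 + ¥2,887.92 + ¥0.00 = ¥25,133.17.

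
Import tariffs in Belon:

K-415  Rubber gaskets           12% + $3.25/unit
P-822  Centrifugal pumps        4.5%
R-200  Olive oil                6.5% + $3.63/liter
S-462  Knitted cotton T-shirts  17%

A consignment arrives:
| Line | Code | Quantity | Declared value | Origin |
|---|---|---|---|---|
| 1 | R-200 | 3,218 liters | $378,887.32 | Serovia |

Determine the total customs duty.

Line 1 (R-200, Serovia, 3,218 liters, $378,887.32):
Base rate for R-200 is 6.5% + $3.63/liter.
Duty = $378,887.32 × 6.5% + 3,218 × $3.63 = $36,309.02.

$36,309.02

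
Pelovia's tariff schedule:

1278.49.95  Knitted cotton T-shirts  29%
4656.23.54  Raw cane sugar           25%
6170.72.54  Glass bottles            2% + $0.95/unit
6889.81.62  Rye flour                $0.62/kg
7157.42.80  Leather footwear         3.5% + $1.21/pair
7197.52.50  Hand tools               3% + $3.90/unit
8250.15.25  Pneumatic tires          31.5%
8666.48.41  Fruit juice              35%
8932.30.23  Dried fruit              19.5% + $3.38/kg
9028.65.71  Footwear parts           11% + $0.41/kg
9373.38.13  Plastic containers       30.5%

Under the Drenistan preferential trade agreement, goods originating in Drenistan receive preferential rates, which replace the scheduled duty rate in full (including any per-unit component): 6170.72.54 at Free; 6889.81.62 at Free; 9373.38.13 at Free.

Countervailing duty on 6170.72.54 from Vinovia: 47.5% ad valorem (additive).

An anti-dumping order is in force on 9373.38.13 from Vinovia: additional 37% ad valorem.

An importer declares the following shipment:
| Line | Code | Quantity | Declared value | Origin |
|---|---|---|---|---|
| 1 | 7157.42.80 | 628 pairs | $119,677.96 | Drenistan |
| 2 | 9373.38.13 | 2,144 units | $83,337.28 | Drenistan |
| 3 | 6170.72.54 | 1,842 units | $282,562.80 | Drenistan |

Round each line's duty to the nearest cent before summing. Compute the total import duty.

$4,948.61

Line 1 (7157.42.80, Drenistan, 628 pairs, $119,677.96):
Base rate for 7157.42.80 is 3.5% + $1.21/pair.
Origin Drenistan is the FTA partner but 7157.42.80 is not on the preference list; base rate stands.
Duty = $119,677.96 × 3.5% + 628 × $1.21 = $4,948.61.
Line 2 (9373.38.13, Drenistan, 2,144 units, $83,337.28):
Base rate for 9373.38.13 is 30.5%.
Origin Drenistan qualifies under the Pelovia–Drenistan agreement and 9373.38.13 is covered: preferential rate Free applies instead.
The additional-duty order on 9373.38.13 targets Vinovia, not Drenistan; it does not apply.
Duty = $83,337.28 × 0% = $0.00.
Line 3 (6170.72.54, Drenistan, 1,842 units, $282,562.80):
Base rate for 6170.72.54 is 2% + $0.95/unit.
Origin Drenistan qualifies under the Pelovia–Drenistan agreement and 6170.72.54 is covered: preferential rate Free applies instead.
The additional-duty order on 6170.72.54 targets Vinovia, not Drenistan; it does not apply.
Duty = $282,562.80 × 0% = $0.00.
Total = $4,948.61 + $0.00 + $0.00 = $4,948.61.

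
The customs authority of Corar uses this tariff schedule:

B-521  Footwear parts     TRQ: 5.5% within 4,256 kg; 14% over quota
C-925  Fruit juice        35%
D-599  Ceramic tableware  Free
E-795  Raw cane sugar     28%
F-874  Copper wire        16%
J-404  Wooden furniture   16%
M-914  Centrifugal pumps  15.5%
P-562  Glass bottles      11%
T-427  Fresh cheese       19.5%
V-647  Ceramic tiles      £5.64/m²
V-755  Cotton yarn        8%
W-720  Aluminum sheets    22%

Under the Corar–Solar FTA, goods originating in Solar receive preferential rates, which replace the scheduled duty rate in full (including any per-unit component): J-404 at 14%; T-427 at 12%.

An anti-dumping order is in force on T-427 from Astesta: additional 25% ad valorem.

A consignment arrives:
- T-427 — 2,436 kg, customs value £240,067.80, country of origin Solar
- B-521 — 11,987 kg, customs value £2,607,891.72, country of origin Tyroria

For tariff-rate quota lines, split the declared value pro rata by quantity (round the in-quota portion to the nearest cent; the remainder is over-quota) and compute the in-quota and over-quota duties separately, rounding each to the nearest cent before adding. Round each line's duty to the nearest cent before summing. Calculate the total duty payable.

Line 1 (T-427, Solar, 2,436 kg, £240,067.80):
Base rate for T-427 is 19.5%.
Origin Solar qualifies under the Corar–Solar agreement and T-427 is covered: preferential rate 12% applies instead.
The additional-duty order on T-427 targets Astesta, not Solar; it does not apply.
Duty = £240,067.80 × 12% = £28,808.14.
Line 2 (B-521, Tyroria, 11,987 kg, £2,607,891.72):
Code B-521 is under a tariff-rate quota (threshold 4,256 kg). In-quota: 4,256 kg at 5.5%; over-quota: 7,731 kg at 14%.
Pro-rata value split: in-quota = £2,607,891.72 × 4,256/11,987 = £925,935.36; over-quota = £2,607,891.72 − £925,935.36 = £1,681,956.36.
In-quota duty = £925,935.36 × 5.5% = £50,926.44. Over-quota duty = £1,681,956.36 × 14% = £235,473.89.
Line duty = £50,926.44 + £235,473.89 = £286,400.33.
Total = £28,808.14 + £286,400.33 = £315,208.47.

£315,208.47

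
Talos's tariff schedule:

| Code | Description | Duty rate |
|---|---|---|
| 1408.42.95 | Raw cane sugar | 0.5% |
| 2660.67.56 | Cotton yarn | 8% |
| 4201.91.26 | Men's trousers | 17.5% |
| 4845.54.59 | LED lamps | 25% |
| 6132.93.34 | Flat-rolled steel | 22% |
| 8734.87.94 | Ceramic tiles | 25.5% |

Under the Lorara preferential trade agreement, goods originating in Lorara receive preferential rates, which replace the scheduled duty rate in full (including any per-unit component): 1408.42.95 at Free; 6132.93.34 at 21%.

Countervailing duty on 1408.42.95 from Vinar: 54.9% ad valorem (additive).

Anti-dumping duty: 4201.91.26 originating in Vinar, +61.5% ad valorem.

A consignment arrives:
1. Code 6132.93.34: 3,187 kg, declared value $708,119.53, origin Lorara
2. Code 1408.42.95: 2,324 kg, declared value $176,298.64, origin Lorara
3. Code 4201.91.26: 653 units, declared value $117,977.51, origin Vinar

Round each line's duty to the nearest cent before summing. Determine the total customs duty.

$241,907.33

Line 1 (6132.93.34, Lorara, 3,187 kg, $708,119.53):
Base rate for 6132.93.34 is 22%.
Origin Lorara qualifies under the Talos–Lorara agreement and 6132.93.34 is covered: preferential rate 21% applies instead.
Duty = $708,119.53 × 21% = $148,705.10.
Line 2 (1408.42.95, Lorara, 2,324 kg, $176,298.64):
Base rate for 1408.42.95 is 0.5%.
Origin Lorara qualifies under the Talos–Lorara agreement and 1408.42.95 is covered: preferential rate Free applies instead.
The additional-duty order on 1408.42.95 targets Vinar, not Lorara; it does not apply.
Duty = $176,298.64 × 0% = $0.00.
Line 3 (4201.91.26, Vinar, 653 units, $117,977.51):
Base rate for 4201.91.26 is 17.5%.
Additional duty on 4201.91.26 from Vinar: +61.5%. Applied ad valorem rate: 17.5% + 61.5% = 79%.
Duty = $117,977.51 × 79% = $93,202.23.
Total = $148,705.10 + $0.00 + $93,202.23 = $241,907.33.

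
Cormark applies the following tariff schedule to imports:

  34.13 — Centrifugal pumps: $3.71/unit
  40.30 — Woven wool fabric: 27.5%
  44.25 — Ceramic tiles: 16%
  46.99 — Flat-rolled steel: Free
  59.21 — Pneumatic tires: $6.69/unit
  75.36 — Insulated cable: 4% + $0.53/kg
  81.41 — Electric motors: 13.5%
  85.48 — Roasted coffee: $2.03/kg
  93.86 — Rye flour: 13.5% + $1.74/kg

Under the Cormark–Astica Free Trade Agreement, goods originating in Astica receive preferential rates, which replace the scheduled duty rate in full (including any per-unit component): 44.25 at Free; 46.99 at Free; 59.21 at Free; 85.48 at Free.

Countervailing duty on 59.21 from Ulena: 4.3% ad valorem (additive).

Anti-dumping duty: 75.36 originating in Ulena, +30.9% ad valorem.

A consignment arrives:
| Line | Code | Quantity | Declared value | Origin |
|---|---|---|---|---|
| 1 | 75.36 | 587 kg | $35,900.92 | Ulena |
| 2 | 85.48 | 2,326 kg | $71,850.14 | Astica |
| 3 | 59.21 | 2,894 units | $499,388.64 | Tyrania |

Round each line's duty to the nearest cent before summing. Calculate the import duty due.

Line 1 (75.36, Ulena, 587 kg, $35,900.92):
Base rate for 75.36 is 4% + $0.53/kg.
Additional duty on 75.36 from Ulena: +30.9%. Applied ad valorem rate: 4% + 30.9% = 34.9%.
Duty = $35,900.92 × 34.9% + 587 × $0.53 = $12,840.53.
Line 2 (85.48, Astica, 2,326 kg, $71,850.14):
Base rate for 85.48 is $2.03/kg.
Origin Astica qualifies under the Cormark–Astica agreement and 85.48 is covered: preferential rate Free applies instead.
Duty = $71,850.14 × 0% = $0.00.
Line 3 (59.21, Tyrania, 2,894 units, $499,388.64):
Base rate for 59.21 is $6.69/unit.
59.21 has an FTA preferential rate, but origin Tyrania is not Astica; base rate stands.
The additional-duty order on 59.21 targets Ulena, not Tyrania; it does not apply.
Duty = 2,894 × $6.69 = $19,360.86.
Total = $12,840.53 + $0.00 + $19,360.86 = $32,201.39.

$32,201.39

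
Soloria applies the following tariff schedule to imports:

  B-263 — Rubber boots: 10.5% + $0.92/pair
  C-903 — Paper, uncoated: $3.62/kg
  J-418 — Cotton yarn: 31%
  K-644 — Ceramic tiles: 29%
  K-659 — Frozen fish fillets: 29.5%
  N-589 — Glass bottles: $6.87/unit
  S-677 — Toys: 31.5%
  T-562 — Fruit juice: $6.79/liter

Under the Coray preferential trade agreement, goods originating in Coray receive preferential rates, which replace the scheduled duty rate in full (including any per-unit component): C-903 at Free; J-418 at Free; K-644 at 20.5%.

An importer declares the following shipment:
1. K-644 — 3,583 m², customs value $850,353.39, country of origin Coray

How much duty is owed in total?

$174,322.44

Line 1 (K-644, Coray, 3,583 m², $850,353.39):
Base rate for K-644 is 29%.
Origin Coray qualifies under the Soloria–Coray agreement and K-644 is covered: preferential rate 20.5% applies instead.
Duty = $850,353.39 × 20.5% = $174,322.44.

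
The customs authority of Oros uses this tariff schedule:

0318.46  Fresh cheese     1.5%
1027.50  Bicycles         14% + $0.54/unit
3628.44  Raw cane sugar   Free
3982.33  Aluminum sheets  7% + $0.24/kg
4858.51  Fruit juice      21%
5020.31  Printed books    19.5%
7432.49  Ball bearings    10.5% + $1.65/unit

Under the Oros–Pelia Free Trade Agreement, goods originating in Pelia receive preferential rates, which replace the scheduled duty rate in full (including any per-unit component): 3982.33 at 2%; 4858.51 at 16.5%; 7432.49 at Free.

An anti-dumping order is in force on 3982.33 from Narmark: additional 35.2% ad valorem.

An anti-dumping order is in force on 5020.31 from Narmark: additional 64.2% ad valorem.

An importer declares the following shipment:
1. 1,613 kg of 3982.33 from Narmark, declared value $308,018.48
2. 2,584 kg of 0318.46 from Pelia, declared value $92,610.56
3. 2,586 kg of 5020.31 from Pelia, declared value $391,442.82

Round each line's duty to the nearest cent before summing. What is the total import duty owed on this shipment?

Line 1 (3982.33, Narmark, 1,613 kg, $308,018.48):
Base rate for 3982.33 is 7% + $0.24/kg.
3982.33 has an FTA preferential rate, but origin Narmark is not Pelia; base rate stands.
Additional duty on 3982.33 from Narmark: +35.2%. Applied ad valorem rate: 7% + 35.2% = 42.2%.
Duty = $308,018.48 × 42.2% + 1,613 × $0.24 = $130,370.92.
Line 2 (0318.46, Pelia, 2,584 kg, $92,610.56):
Base rate for 0318.46 is 1.5%.
Origin Pelia is the FTA partner but 0318.46 is not on the preference list; base rate stands.
Duty = $92,610.56 × 1.5% = $1,389.16.
Line 3 (5020.31, Pelia, 2,586 kg, $391,442.82):
Base rate for 5020.31 is 19.5%.
Origin Pelia is the FTA partner but 5020.31 is not on the preference list; base rate stands.
The additional-duty order on 5020.31 targets Narmark, not Pelia; it does not apply.
Duty = $391,442.82 × 19.5% = $76,331.35.
Total = $130,370.92 + $1,389.16 + $76,331.35 = $208,091.43.

$208,091.43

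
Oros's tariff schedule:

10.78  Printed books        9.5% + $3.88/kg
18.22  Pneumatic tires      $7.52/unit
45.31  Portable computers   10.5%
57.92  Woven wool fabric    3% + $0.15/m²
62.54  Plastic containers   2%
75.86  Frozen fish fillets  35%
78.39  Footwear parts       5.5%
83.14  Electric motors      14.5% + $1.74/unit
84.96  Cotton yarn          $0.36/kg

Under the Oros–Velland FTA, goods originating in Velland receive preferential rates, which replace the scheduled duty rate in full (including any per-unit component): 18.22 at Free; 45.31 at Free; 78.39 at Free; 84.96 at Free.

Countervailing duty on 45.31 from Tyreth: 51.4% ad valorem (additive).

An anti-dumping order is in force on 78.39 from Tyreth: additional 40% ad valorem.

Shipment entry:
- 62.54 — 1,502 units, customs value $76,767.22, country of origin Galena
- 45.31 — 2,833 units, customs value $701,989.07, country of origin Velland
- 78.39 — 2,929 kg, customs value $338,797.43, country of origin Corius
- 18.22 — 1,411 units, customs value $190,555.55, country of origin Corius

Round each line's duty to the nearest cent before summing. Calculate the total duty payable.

Line 1 (62.54, Galena, 1,502 units, $76,767.22):
Base rate for 62.54 is 2%.
Duty = $76,767.22 × 2% = $1,535.34.
Line 2 (45.31, Velland, 2,833 units, $701,989.07):
Base rate for 45.31 is 10.5%.
Origin Velland qualifies under the Oros–Velland agreement and 45.31 is covered: preferential rate Free applies instead.
The additional-duty order on 45.31 targets Tyreth, not Velland; it does not apply.
Duty = $701,989.07 × 0% = $0.00.
Line 3 (78.39, Corius, 2,929 kg, $338,797.43):
Base rate for 78.39 is 5.5%.
78.39 has an FTA preferential rate, but origin Corius is not Velland; base rate stands.
The additional-duty order on 78.39 targets Tyreth, not Corius; it does not apply.
Duty = $338,797.43 × 5.5% = $18,633.86.
Line 4 (18.22, Corius, 1,411 units, $190,555.55):
Base rate for 18.22 is $7.52/unit.
18.22 has an FTA preferential rate, but origin Corius is not Velland; base rate stands.
Duty = 1,411 × $7.52 = $10,610.72.
Total = $1,535.34 + $0.00 + $18,633.86 + $10,610.72 = $30,779.92.

$30,779.92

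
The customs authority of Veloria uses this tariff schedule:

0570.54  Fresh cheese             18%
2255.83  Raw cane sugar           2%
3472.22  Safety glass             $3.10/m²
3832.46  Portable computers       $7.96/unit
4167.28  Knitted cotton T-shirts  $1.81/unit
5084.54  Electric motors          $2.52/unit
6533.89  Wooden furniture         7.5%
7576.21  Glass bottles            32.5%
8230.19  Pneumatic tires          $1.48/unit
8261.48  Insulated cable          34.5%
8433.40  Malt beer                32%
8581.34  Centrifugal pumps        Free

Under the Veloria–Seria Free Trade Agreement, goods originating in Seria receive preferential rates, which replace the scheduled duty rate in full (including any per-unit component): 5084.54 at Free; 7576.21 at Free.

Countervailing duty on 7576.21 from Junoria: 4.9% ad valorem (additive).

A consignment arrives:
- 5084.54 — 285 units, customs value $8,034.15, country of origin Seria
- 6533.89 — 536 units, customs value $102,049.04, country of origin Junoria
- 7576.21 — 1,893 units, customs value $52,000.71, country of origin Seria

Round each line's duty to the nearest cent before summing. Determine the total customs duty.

Line 1 (5084.54, Seria, 285 units, $8,034.15):
Base rate for 5084.54 is $2.52/unit.
Origin Seria qualifies under the Veloria–Seria agreement and 5084.54 is covered: preferential rate Free applies instead.
Duty = $8,034.15 × 0% = $0.00.
Line 2 (6533.89, Junoria, 536 units, $102,049.04):
Base rate for 6533.89 is 7.5%.
Duty = $102,049.04 × 7.5% = $7,653.68.
Line 3 (7576.21, Seria, 1,893 units, $52,000.71):
Base rate for 7576.21 is 32.5%.
Origin Seria qualifies under the Veloria–Seria agreement and 7576.21 is covered: preferential rate Free applies instead.
The additional-duty order on 7576.21 targets Junoria, not Seria; it does not apply.
Duty = $52,000.71 × 0% = $0.00.
Total = $0.00 + $7,653.68 + $0.00 = $7,653.68.

$7,653.68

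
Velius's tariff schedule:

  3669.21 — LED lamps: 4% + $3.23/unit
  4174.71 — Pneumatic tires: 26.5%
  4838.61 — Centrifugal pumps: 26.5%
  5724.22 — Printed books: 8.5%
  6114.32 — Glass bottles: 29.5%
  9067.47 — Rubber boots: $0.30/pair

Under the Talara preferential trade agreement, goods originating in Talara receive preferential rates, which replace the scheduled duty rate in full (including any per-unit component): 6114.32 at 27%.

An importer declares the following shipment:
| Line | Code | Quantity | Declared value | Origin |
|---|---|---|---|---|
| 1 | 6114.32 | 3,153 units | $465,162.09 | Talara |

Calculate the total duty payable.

Line 1 (6114.32, Talara, 3,153 units, $465,162.09):
Base rate for 6114.32 is 29.5%.
Origin Talara qualifies under the Velius–Talara agreement and 6114.32 is covered: preferential rate 27% applies instead.
Duty = $465,162.09 × 27% = $125,593.76.

$125,593.76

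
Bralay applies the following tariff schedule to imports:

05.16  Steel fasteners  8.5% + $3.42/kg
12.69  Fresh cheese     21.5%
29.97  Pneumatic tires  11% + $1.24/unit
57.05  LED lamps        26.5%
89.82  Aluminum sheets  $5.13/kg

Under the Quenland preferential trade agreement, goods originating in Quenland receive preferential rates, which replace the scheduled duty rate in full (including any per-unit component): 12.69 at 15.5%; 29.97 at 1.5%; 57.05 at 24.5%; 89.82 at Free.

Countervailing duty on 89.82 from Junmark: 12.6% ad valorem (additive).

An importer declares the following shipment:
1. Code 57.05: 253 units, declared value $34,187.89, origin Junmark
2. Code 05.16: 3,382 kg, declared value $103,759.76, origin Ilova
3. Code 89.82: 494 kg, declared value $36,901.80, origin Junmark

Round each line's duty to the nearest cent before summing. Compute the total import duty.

$36,629.66

Line 1 (57.05, Junmark, 253 units, $34,187.89):
Base rate for 57.05 is 26.5%.
57.05 has an FTA preferential rate, but origin Junmark is not Quenland; base rate stands.
Duty = $34,187.89 × 26.5% = $9,059.79.
Line 2 (05.16, Ilova, 3,382 kg, $103,759.76):
Base rate for 05.16 is 8.5% + $3.42/kg.
Duty = $103,759.76 × 8.5% + 3,382 × $3.42 = $20,386.02.
Line 3 (89.82, Junmark, 494 kg, $36,901.80):
Base rate for 89.82 is $5.13/kg.
89.82 has an FTA preferential rate, but origin Junmark is not Quenland; base rate stands.
Additional duty on 89.82 from Junmark: +12.6% ad valorem. Applied ad valorem rate = 12.6%.
Duty = $36,901.80 × 12.6% + 494 × $5.13 = $7,183.85.
Total = $9,059.79 + $20,386.02 + $7,183.85 = $36,629.66.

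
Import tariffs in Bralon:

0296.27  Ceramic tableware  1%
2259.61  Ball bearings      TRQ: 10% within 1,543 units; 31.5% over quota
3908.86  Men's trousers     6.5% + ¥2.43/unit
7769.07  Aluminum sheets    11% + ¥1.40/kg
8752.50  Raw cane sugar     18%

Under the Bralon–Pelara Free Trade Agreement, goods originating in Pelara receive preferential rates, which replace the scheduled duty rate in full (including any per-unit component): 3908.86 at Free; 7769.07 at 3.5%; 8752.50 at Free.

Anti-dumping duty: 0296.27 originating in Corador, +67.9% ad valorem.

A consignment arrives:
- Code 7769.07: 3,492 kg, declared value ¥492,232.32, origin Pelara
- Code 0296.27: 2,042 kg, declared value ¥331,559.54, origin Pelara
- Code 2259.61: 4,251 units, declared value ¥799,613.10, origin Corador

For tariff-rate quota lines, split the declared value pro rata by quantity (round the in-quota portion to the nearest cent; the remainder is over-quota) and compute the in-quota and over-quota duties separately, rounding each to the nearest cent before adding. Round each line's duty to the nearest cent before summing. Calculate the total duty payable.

Line 1 (7769.07, Pelara, 3,492 kg, ¥492,232.32):
Base rate for 7769.07 is 11% + ¥1.40/kg.
Origin Pelara qualifies under the Bralon–Pelara agreement and 7769.07 is covered: preferential rate 3.5% applies instead.
Duty = ¥492,232.32 × 3.5% = ¥17,228.13.
Line 2 (0296.27, Pelara, 2,042 kg, ¥331,559.54):
Base rate for 0296.27 is 1%.
Origin Pelara is the FTA partner but 0296.27 is not on the preference list; base rate stands.
The additional-duty order on 0296.27 targets Corador, not Pelara; it does not apply.
Duty = ¥331,559.54 × 1% = ¥3,315.60.
Line 3 (2259.61, Corador, 4,251 units, ¥799,613.10):
Code 2259.61 is under a tariff-rate quota (threshold 1,543 units). In-quota: 1,543 units at 10%; over-quota: 2,708 units at 31.5%.
Pro-rata value split: in-quota = ¥799,613.10 × 1,543/4,251 = ¥290,238.30; over-quota = ¥799,613.10 − ¥290,238.30 = ¥509,374.80.
In-quota duty = ¥290,238.30 × 10% = ¥29,023.83. Over-quota duty = ¥509,374.80 × 31.5% = ¥160,453.06.
Line duty = ¥29,023.83 + ¥160,453.06 = ¥189,476.89.
Total = ¥17,228.13 + ¥3,315.60 + ¥189,476.89 = ¥210,020.62.

¥210,020.62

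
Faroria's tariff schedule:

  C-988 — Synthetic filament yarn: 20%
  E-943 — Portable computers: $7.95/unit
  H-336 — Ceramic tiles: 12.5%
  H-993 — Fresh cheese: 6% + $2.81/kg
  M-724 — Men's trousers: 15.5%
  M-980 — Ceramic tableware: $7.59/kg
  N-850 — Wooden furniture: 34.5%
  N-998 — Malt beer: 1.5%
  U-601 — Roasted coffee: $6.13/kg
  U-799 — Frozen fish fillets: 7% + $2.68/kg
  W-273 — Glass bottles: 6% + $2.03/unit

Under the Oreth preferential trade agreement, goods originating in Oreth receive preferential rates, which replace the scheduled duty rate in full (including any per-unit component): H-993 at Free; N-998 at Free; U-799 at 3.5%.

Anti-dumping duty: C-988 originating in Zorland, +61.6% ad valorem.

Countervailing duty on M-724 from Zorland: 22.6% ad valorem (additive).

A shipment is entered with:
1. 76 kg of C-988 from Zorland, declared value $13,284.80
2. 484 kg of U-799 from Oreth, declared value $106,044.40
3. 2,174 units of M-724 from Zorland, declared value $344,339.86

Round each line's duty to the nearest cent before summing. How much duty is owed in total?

Line 1 (C-988, Zorland, 76 kg, $13,284.80):
Base rate for C-988 is 20%.
Additional duty on C-988 from Zorland: +61.6%. Applied ad valorem rate: 20% + 61.6% = 81.6%.
Duty = $13,284.80 × 81.6% = $10,840.40.
Line 2 (U-799, Oreth, 484 kg, $106,044.40):
Base rate for U-799 is 7% + $2.68/kg.
Origin Oreth qualifies under the Faroria–Oreth agreement and U-799 is covered: preferential rate 3.5% applies instead.
Duty = $106,044.40 × 3.5% = $3,711.55.
Line 3 (M-724, Zorland, 2,174 units, $344,339.86):
Base rate for M-724 is 15.5%.
Additional duty on M-724 from Zorland: +22.6%. Applied ad valorem rate: 15.5% + 22.6% = 38.1%.
Duty = $344,339.86 × 38.1% = $131,193.49.
Total = $10,840.40 + $3,711.55 + $131,193.49 = $145,745.44.

$145,745.44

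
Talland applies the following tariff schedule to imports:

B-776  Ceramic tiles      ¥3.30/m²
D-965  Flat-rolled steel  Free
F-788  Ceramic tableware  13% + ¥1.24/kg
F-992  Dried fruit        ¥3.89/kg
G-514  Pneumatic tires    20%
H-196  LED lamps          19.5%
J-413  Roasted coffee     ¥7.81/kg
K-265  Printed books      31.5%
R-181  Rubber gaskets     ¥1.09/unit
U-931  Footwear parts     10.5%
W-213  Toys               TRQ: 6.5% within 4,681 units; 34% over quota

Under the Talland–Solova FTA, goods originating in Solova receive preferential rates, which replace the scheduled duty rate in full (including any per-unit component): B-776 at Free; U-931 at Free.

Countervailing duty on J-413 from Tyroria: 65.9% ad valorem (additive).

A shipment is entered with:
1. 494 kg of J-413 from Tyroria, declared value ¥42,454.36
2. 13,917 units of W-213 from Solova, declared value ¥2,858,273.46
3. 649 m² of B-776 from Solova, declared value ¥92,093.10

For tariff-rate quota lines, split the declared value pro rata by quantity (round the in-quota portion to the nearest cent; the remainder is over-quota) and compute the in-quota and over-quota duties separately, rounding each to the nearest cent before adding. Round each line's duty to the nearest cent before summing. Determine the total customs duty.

¥739,268.00

Line 1 (J-413, Tyroria, 494 kg, ¥42,454.36):
Base rate for J-413 is ¥7.81/kg.
Additional duty on J-413 from Tyroria: +65.9% ad valorem. Applied ad valorem rate = 65.9%.
Duty = ¥42,454.36 × 65.9% + 494 × ¥7.81 = ¥31,835.56.
Line 2 (W-213, Solova, 13,917 units, ¥2,858,273.46):
Code W-213 is under a tariff-rate quota (threshold 4,681 units). In-quota: 4,681 units at 6.5%; over-quota: 9,236 units at 34%.
Pro-rata value split: in-quota = ¥2,858,273.46 × 4,681/13,917 = ¥961,383.78; over-quota = ¥2,858,273.46 − ¥961,383.78 = ¥1,896,889.68.
In-quota duty = ¥961,383.78 × 6.5% = ¥62,489.95. Over-quota duty = ¥1,896,889.68 × 34% = ¥644,942.49.
Line duty = ¥62,489.95 + ¥644,942.49 = ¥707,432.44.
Line 3 (B-776, Solova, 649 m², ¥92,093.10):
Base rate for B-776 is ¥3.30/m².
Origin Solova qualifies under the Talland–Solova agreement and B-776 is covered: preferential rate Free applies instead.
Duty = ¥92,093.10 × 0% = ¥0.00.
Total = ¥31,835.56 + ¥707,432.44 + ¥0.00 = ¥739,268.00.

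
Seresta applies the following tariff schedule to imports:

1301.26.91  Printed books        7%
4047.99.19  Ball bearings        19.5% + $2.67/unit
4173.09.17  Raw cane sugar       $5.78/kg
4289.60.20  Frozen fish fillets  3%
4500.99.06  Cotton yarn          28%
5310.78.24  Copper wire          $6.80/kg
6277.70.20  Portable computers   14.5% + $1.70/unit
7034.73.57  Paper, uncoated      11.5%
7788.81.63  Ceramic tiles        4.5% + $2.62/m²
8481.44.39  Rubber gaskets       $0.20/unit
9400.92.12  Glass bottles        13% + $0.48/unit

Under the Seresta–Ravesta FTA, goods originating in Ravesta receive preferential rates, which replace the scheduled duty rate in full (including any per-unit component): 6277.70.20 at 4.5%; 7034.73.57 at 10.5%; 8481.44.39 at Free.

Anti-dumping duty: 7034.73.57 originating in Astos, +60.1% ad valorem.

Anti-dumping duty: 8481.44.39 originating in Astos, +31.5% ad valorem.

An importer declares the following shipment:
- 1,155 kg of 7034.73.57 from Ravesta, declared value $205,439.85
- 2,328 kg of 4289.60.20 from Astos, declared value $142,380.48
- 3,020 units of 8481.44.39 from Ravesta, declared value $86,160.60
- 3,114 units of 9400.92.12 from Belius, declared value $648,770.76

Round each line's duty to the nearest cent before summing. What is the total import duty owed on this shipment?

$111,677.51

Line 1 (7034.73.57, Ravesta, 1,155 kg, $205,439.85):
Base rate for 7034.73.57 is 11.5%.
Origin Ravesta qualifies under the Seresta–Ravesta agreement and 7034.73.57 is covered: preferential rate 10.5% applies instead.
The additional-duty order on 7034.73.57 targets Astos, not Ravesta; it does not apply.
Duty = $205,439.85 × 10.5% = $21,571.18.
Line 2 (4289.60.20, Astos, 2,328 kg, $142,380.48):
Base rate for 4289.60.20 is 3%.
Duty = $142,380.48 × 3% = $4,271.41.
Line 3 (8481.44.39, Ravesta, 3,020 units, $86,160.60):
Base rate for 8481.44.39 is $0.20/unit.
Origin Ravesta qualifies under the Seresta–Ravesta agreement and 8481.44.39 is covered: preferential rate Free applies instead.
The additional-duty order on 8481.44.39 targets Astos, not Ravesta; it does not apply.
Duty = $86,160.60 × 0% = $0.00.
Line 4 (9400.92.12, Belius, 3,114 units, $648,770.76):
Base rate for 9400.92.12 is 13% + $0.48/unit.
Duty = $648,770.76 × 13% + 3,114 × $0.48 = $85,834.92.
Total = $21,571.18 + $4,271.41 + $0.00 + $85,834.92 = $111,677.51.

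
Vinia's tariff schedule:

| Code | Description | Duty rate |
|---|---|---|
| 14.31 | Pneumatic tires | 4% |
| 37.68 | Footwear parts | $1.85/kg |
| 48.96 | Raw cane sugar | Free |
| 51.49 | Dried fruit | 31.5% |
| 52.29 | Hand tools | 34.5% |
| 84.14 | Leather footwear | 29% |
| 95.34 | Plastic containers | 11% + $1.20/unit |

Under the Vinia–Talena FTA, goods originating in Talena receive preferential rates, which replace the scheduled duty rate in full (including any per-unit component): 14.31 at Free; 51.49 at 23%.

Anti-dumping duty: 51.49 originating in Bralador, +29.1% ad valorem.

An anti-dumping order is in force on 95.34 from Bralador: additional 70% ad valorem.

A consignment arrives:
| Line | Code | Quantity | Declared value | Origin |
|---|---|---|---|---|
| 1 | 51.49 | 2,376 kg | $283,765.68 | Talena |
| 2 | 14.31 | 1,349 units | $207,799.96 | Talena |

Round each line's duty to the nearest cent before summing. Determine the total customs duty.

$65,266.11

Line 1 (51.49, Talena, 2,376 kg, $283,765.68):
Base rate for 51.49 is 31.5%.
Origin Talena qualifies under the Vinia–Talena agreement and 51.49 is covered: preferential rate 23% applies instead.
The additional-duty order on 51.49 targets Bralador, not Talena; it does not apply.
Duty = $283,765.68 × 23% = $65,266.11.
Line 2 (14.31, Talena, 1,349 units, $207,799.96):
Base rate for 14.31 is 4%.
Origin Talena qualifies under the Vinia–Talena agreement and 14.31 is covered: preferential rate Free applies instead.
Duty = $207,799.96 × 0% = $0.00.
Total = $65,266.11 + $0.00 = $65,266.11.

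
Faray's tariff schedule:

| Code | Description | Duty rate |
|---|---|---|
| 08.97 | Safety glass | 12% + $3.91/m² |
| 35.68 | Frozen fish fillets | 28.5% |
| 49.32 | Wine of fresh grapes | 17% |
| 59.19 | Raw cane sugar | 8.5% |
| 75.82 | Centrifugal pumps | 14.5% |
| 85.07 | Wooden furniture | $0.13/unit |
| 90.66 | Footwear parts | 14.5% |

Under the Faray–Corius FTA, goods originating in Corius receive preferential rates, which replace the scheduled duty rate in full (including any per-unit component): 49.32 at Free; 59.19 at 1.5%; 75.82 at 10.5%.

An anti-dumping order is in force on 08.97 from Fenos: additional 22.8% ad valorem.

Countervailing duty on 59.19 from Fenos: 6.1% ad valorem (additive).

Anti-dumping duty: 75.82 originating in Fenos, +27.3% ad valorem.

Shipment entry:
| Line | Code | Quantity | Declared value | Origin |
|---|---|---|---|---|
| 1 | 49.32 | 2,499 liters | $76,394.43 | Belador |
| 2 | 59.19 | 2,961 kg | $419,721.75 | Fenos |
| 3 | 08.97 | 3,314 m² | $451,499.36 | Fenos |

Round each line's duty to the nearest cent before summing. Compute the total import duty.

$244,345.95

Line 1 (49.32, Belador, 2,499 liters, $76,394.43):
Base rate for 49.32 is 17%.
49.32 has an FTA preferential rate, but origin Belador is not Corius; base rate stands.
Duty = $76,394.43 × 17% = $12,987.05.
Line 2 (59.19, Fenos, 2,961 kg, $419,721.75):
Base rate for 59.19 is 8.5%.
59.19 has an FTA preferential rate, but origin Fenos is not Corius; base rate stands.
Additional duty on 59.19 from Fenos: +6.1%. Applied ad valorem rate: 8.5% + 6.1% = 14.6%.
Duty = $419,721.75 × 14.6% = $61,279.38.
Line 3 (08.97, Fenos, 3,314 m², $451,499.36):
Base rate for 08.97 is 12% + $3.91/m².
Additional duty on 08.97 from Fenos: +22.8%. Applied ad valorem rate: 12% + 22.8% = 34.8%.
Duty = $451,499.36 × 34.8% + 3,314 × $3.91 = $170,079.52.
Total = $12,987.05 + $61,279.38 + $170,079.52 = $244,345.95.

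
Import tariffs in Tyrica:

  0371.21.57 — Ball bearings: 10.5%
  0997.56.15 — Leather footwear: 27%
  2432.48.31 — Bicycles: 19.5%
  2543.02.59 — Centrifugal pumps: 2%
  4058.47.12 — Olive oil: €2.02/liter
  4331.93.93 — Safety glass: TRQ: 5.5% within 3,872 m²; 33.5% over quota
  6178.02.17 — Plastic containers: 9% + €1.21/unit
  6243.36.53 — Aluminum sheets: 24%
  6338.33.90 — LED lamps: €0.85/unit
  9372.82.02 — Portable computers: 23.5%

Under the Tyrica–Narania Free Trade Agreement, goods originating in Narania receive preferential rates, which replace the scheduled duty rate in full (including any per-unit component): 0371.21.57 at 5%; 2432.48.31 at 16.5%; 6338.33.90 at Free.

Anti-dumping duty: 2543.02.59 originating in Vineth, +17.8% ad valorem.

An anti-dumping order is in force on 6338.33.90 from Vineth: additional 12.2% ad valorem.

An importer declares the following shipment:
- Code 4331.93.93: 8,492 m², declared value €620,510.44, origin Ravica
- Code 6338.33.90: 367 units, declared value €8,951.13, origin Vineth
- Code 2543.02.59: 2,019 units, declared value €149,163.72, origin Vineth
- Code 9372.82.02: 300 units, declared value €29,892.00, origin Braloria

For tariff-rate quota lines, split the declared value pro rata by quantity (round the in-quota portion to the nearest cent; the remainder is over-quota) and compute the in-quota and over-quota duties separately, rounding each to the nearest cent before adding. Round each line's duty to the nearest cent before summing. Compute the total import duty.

€166,614.46

Line 1 (4331.93.93, Ravica, 8,492 m², €620,510.44):
Code 4331.93.93 is under a tariff-rate quota (threshold 3,872 m²). In-quota: 3,872 m² at 5.5%; over-quota: 4,620 m² at 33.5%.
Pro-rata value split: in-quota = €620,510.44 × 3,872/8,492 = €282,927.04; over-quota = €620,510.44 − €282,927.04 = €337,583.40.
In-quota duty = €282,927.04 × 5.5% = €15,560.99. Over-quota duty = €337,583.40 × 33.5% = €113,090.44.
Line duty = €15,560.99 + €113,090.44 = €128,651.43.
Line 2 (6338.33.90, Vineth, 367 units, €8,951.13):
Base rate for 6338.33.90 is €0.85/unit.
6338.33.90 has an FTA preferential rate, but origin Vineth is not Narania; base rate stands.
Additional duty on 6338.33.90 from Vineth: +12.2% ad valorem. Applied ad valorem rate = 12.2%.
Duty = €8,951.13 × 12.2% + 367 × €0.85 = €1,403.99.
Line 3 (2543.02.59, Vineth, 2,019 units, €149,163.72):
Base rate for 2543.02.59 is 2%.
Additional duty on 2543.02.59 from Vineth: +17.8%. Applied ad valorem rate: 2% + 17.8% = 19.8%.
Duty = €149,163.72 × 19.8% = €29,534.42.
Line 4 (9372.82.02, Braloria, 300 units, €29,892.00):
Base rate for 9372.82.02 is 23.5%.
Duty = €29,892.00 × 23.5% = €7,024.62.
Total = €128,651.43 + €1,403.99 + €29,534.42 + €7,024.62 = €166,614.46.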